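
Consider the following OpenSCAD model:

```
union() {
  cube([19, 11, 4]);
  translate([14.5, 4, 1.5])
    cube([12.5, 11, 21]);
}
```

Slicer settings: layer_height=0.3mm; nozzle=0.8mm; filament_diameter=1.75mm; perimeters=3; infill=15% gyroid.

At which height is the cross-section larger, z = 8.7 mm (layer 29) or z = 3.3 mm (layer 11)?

layer 11 (z = 3.3 mm)

Layer 29 (z = 8.7): the cube is not intersected at this z (z outside [0, 4]); the cube at (14.5, 4) (footprint 12.5×11) is included at this height (area 137.50 mm²); Merging all regions: only the 12.5×11 cube at (14.5, 4) is present, so the union is just that shape — area = 137.50 mm². So its area = 137.50 mm². Layer 11 (z = 3.3): the cube is present — its section is the full 19×11 rectangle (area 209.00 mm²); the cube at (14.5, 4) is present — its section is the full 12.5×11 rectangle (area 137.50 mm²); Taking the union: the regions partially overlap — summed areas 346.50 mm² minus the doubly-counted overlap 31.50 mm² gives 315.00 mm² — area = 315.00 mm². So its area = 315.00 mm². Layer 11 is larger (315.00 vs 137.50 mm²).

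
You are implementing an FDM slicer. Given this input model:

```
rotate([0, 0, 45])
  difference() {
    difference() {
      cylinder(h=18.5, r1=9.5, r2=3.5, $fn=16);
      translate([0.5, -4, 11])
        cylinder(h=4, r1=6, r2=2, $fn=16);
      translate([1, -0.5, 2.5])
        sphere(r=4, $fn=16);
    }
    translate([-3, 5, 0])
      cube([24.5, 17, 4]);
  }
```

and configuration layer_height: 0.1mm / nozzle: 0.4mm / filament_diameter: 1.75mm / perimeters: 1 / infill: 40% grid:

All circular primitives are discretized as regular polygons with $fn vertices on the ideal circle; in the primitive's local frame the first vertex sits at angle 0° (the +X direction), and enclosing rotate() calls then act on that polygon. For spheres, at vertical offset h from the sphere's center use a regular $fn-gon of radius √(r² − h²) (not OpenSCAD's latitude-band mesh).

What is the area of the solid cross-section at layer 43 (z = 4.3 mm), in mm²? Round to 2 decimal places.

162.07 mm²

At z = 4.3 mm: the cone: at t=0.232 of its height the radius interpolates to r₁+(r₂−r₁)t = 8.105, giving a regular 16-gon of that circumradius (area = (16/2)·8.105²·sin(360°/16) = 201.13 mm²); the cone at (0.5, -4) does not reach this height (z outside [11, 15]); the r=4 sphere at (1, -0.5) contributes a regular 16-gon of circumradius √(4²−1.8²) = 3.572 (area = (16/2)·3.572²·sin(360°/16) = 39.06 mm²); Taking the first minus the rest: starting from the cone (201.13 mm²), the r=4 sphere at (1, -0.5) lies wholly inside it (removes its full 39.06 mm² and its 22.30 mm outline becomes a hole wall) — area = 162.07 mm²; the cube at (-3, 5) does not reach this height (z outside [0, 4]); Taking the first minus the rest: none of the subtracted shapes is present at this height, so the result so far is unchanged — area = 162.07 mm²; (rotated 45° about Z; rotation is an isometry so areas/perimeters/island counts are preserved). Overall, the cross-section is one region with 1 hole. Net area = 162.07 mm².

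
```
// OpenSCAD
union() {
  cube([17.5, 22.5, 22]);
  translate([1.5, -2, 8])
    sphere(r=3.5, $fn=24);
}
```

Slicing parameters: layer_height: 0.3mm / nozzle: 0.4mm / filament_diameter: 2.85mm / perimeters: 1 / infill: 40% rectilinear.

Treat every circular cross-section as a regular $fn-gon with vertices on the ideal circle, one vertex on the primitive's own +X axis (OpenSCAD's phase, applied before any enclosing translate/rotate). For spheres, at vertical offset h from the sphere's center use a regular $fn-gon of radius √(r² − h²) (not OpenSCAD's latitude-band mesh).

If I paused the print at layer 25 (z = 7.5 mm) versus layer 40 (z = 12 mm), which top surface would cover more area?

layer 25 (z = 7.5 mm)

Layer 25 (z = 7.5): the cube is present — its section is the full 17.5×22.5 rectangle (area 393.75 mm²); the sphere at (1.5, -2): section is a regular 24-gon, circumradius = √(r²−h²) = √(3.5²−0.5²) = 3.464 (area = (24/2)·3.464²·sin(360°/24) = 37.27 mm²); Merging all regions: the regions partially overlap — summed areas 431.02 mm² minus the doubly-counted overlap 4.83 mm² gives 426.19 mm² — area = 426.19 mm². So its area = 426.19 mm². Layer 40 (z = 12): the 17.5×22.5 cube contributes its full rectangle (area 393.75 mm²); the sphere at (1.5, -2) does not reach this height (|z−center|=4.000 > r=3.5); Merging all regions: only the 17.5×22.5 cube is present, so the union is just that shape — area = 393.75 mm². So its area = 393.75 mm². Layer 25 is larger (426.19 vs 393.75 mm²).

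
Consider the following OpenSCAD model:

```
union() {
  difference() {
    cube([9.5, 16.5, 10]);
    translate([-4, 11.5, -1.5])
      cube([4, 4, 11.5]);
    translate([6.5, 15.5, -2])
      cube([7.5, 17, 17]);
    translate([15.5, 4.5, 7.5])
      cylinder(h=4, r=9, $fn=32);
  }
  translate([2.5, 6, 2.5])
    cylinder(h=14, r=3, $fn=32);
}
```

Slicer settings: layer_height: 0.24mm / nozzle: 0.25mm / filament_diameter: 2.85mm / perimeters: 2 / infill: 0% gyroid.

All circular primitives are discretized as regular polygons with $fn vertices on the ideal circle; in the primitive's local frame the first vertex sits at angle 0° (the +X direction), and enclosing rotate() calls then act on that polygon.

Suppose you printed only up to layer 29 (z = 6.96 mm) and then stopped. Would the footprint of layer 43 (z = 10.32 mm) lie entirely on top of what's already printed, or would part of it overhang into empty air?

entirely on top

Compare the two slices. At z = 6.96: the cube (footprint 9.5×16.5) is included at this height (area 156.75 mm²); the cube at (-4, 11.5) (footprint 4×4) is included at this height (area 16.00 mm²); the 7.5×17 cube at (6.5, 15.5) contributes its full rectangle (area 127.50 mm²); the cylinder at (15.5, 4.5) is absent (z outside [7.5, 11.5]); After the difference (first − rest): starting from the 9.5×16.5 cube (156.75 mm²), the 4×4 cube at (-4, 11.5) misses the remaining region (no effect); the 7.5×17 cube at (6.5, 15.5) partially overlaps it — only the 3.00 mm² overlap (of its 127.50 mm²) is removed, clipping the outline — area = 153.75 mm²; the r=3 cylinder at (2.5, 6) gives a regular 32-gon of circumradius 3 (constant along its height) (area = (32/2)·3.000²·sin(360°/32) = 28.09 mm²); Taking the union: the regions partially overlap — summed areas 181.84 mm² minus the doubly-counted overlap 27.00 mm² gives 154.84 mm² — area = 154.84 mm². At z = 10.32: the cube is absent (z outside [0, 10]); the cube at (-4, 11.5) does not reach this height (z outside [-1.5, 10]); the 7.5×17 cube at (6.5, 15.5) contributes its full rectangle (area 127.50 mm²); the cylinder at (15.5, 4.5): section is a regular 32-gon, circumradius r=9 (area = (32/2)·9.000²·sin(360°/32) = 252.84 mm²); Subtracting the remaining from the first: the first operand is absent here, so nothing remains; the r=3 cylinder at (2.5, 6) contributes a regular 32-gon of circumradius 3 (area = (32/2)·3.000²·sin(360°/32) = 28.09 mm²); Taking the union: only the r=3 cylinder at (2.5, 6) is present, so the union is just that shape — area = 28.09 mm². Checking containment: the cross-section at z = 10.32 is a subset of the cross-section at z = 6.96.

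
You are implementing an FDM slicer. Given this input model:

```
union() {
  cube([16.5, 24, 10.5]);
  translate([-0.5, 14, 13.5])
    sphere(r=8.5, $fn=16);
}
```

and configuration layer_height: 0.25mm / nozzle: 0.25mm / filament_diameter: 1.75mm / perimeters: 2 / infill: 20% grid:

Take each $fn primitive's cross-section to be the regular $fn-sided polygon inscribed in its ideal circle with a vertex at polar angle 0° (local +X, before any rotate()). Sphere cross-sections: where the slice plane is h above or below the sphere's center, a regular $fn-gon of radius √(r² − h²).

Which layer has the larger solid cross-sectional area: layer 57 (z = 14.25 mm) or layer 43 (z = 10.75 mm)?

Layer 57 (z = 14.25): the cube does not reach this height (z outside [0, 10.5]); the r=8.5 sphere at (-0.5, 14) slices to a regular 16-gon of circumradius 8.467 (√(r²−h²) with h=0.75 from center) (area = (16/2)·8.467²·sin(360°/16) = 219.47 mm²); Combining (union): only the r=8.5 sphere at (-0.5, 14) is present, so the union is just that shape — area = 219.47 mm². So its area = 219.47 mm². Layer 43 (z = 10.75): the cube is not intersected at this z (z outside [0, 10.5]); the sphere at (-0.5, 14): section is a regular 16-gon, circumradius = √(r²−h²) = √(8.5²−2.75²) = 8.043 (area = (16/2)·8.043²·sin(360°/16) = 198.04 mm²); Combining (union): only the r=8.5 sphere at (-0.5, 14) is present, so the union is just that shape — area = 198.04 mm². So its area = 198.04 mm². Layer 57 is larger (219.47 vs 198.04 mm²).

layer 57 (z = 14.25 mm)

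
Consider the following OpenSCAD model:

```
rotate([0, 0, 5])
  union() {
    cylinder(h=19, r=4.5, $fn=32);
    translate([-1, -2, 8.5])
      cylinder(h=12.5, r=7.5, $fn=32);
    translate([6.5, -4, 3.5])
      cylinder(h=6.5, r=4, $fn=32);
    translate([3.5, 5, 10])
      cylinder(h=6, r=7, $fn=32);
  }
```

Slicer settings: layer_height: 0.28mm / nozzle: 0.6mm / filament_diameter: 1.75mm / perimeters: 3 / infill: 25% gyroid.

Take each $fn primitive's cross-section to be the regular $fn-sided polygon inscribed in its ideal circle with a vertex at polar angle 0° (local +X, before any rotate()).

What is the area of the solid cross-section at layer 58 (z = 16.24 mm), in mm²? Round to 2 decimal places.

At z = 16.24 mm: the r=4.5 cylinder gives a regular 32-gon of circumradius 4.5 (constant along its height) (area = (32/2)·4.500²·sin(360°/32) = 63.21 mm²); the r=7.5 cylinder at (-1, -2) contributes a regular 32-gon of circumradius 7.5 (area = (32/2)·7.500²·sin(360°/32) = 175.58 mm²); the cylinder at (6.5, -4) is not intersected at this z (z outside [3.5, 10]); the cylinder at (3.5, 5) is not intersected at this z (z outside [10, 16]); Combining (union): the r=4.5 cylinder lies entirely inside the r=7.5 cylinder at (-1, -2), so the union is just the r=7.5 cylinder at (-1, -2) — area = 175.58 mm²; (rotated 5° about Z; rotation is an isometry so areas/perimeters/island counts are preserved). Overall, the cross-section is a single solid region. Net area = 175.58 mm².

175.58 mm²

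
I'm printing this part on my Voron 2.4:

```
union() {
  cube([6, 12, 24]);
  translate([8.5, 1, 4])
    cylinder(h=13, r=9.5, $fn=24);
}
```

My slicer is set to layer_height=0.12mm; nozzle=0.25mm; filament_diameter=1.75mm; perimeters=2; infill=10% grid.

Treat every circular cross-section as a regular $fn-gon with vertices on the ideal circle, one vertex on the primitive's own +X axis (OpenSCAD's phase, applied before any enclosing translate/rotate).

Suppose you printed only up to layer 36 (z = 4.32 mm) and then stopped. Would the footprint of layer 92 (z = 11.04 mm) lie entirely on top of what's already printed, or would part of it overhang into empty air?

entirely on top

Compare the two slices. At z = 4.32: the cube is present — its section is the full 6×12 rectangle (area 72.00 mm²); the r=9.5 cylinder at (8.5, 1) gives a regular 24-gon of circumradius 9.5 (constant along its height) (area = (24/2)·9.500²·sin(360°/24) = 280.30 mm²); Taking the union: the regions partially overlap — summed areas 352.30 mm² minus the doubly-counted overlap 50.12 mm² gives 302.18 mm² — area = 302.18 mm². At z = 11.04: the cube (footprint 6×12) is included at this height (area 72.00 mm²); the r=9.5 cylinder at (8.5, 1) gives a regular 24-gon of circumradius 9.5 (constant along its height) (area = (24/2)·9.500²·sin(360°/24) = 280.30 mm²); Merging all regions: the regions partially overlap — summed areas 352.30 mm² minus the doubly-counted overlap 50.12 mm² gives 302.18 mm² — area = 302.18 mm². Checking containment: the cross-section at z = 11.04 is a subset of the cross-section at z = 4.32.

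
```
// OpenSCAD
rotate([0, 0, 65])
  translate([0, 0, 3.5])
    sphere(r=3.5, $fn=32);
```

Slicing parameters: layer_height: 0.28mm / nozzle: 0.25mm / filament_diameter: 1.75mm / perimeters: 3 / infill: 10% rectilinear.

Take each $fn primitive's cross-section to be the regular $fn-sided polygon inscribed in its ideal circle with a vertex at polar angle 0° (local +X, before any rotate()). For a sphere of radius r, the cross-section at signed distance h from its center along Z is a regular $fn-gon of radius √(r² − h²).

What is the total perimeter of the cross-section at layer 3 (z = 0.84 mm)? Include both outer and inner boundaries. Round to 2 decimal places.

14.27 mm

At z = 0.84 mm: the r=3.5 sphere slices to a regular 32-gon of circumradius 2.275 (√(r²−h²) with h=2.66 from center) (perimeter = 2·32·2.275·sin(180°/32) = 14.27 mm); (rotated 65° about Z; rotation is an isometry so areas/perimeters/island counts are preserved). Overall, the cross-section is a single solid region. Total boundary length (outer) = 14.27 mm.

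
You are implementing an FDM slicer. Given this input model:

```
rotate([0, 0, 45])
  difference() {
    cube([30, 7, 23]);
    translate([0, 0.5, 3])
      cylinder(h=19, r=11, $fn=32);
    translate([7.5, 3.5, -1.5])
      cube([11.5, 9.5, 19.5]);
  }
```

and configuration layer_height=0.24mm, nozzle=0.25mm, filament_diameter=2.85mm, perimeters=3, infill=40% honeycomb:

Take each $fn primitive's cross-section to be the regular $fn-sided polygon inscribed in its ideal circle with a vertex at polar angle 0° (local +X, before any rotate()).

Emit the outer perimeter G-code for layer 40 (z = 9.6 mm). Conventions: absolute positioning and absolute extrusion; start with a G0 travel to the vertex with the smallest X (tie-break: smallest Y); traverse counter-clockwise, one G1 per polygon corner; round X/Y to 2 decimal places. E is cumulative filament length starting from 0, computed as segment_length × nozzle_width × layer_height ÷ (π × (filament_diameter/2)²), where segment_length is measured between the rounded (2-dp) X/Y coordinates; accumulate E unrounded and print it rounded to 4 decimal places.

At z = 9.6 mm: the cube is present — its section is the full 30×7 rectangle; the r=11 cylinder at (0, 0.5) contributes a regular 32-gon of circumradius 11; the cube at (7.5, 3.5) (footprint 11.5×9.5) is included at this height; Subtracting the remaining from the first: starting from the 30×7 cube, the r=11 cylinder at (0, 0.5) partially overlaps it — only the 72.34 mm² overlap (of its 377.69 mm²) is removed, clipping the outline; the 11.5×9.5 cube at (7.5, 3.5) partially overlaps it — only the 32.13 mm² overlap (of its 109.25 mm²) is removed, clipping the outline — 1 connected region; (whole slice rotated 45° about Z — lengths, areas and connectivity unchanged). The outline is a single polygon with 8 vertices. Extrusion per mm of travel: 0.25 × 0.24 / (π × 1.425²) = 0.009405. Accumulating E over each segment gives final E = 0.4944.

G0 X4.97 Y9.92 Z9.60
G1 X5.76 Y9.50 E0.0084
G1 X7.42 Y8.13 E0.0287
G1 X7.74 Y7.74 E0.0334
G1 X21.21 Y21.21 E0.2126
G1 X16.26 Y26.16 E0.2784
G1 X8.49 Y18.38 E0.3818
G1 X10.96 Y15.91 E0.4147
G1 X4.97 Y9.92 E0.4944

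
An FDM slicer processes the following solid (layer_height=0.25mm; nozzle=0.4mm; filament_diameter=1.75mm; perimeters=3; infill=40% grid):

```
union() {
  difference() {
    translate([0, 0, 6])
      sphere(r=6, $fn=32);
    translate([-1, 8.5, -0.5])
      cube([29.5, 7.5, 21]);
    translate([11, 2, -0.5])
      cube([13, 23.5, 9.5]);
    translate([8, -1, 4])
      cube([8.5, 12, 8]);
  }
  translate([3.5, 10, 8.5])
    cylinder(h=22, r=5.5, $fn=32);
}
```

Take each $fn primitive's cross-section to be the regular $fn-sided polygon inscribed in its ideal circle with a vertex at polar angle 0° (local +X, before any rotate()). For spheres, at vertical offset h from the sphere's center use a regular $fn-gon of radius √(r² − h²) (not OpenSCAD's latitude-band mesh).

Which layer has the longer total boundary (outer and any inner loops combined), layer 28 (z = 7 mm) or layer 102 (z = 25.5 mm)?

layer 28 (z = 7 mm)

Layer 28 (z = 7): the r=6 sphere contributes a regular 32-gon of circumradius √(6²−1²) = 5.916 (perimeter = 2·32·5.916·sin(180°/32) = 37.11 mm); the cube at (-1, 8.5) (footprint 29.5×7.5) is included at this height (perimeter 74.00 mm); the 13×23.5 cube at (11, 2) contributes its full rectangle (perimeter 73.00 mm); the cube at (8, -1) is present — its section is the full 8.5×12 rectangle (perimeter 41.00 mm); Taking the first minus the rest: starting from the r=6 sphere, the 29.5×7.5 cube at (-1, 8.5) misses the remaining region (no effect); the 13×23.5 cube at (11, 2) misses the remaining region (no effect); the 8.5×12 cube at (8, -1) misses the remaining region (no effect) — boundary = 37.11 mm; the cylinder at (3.5, 10) is absent (z outside [8.5, 30.5]); Merging all regions: only the result so far is present, so the union is just that shape — boundary = 37.11 mm. So its perimeter = 37.11 mm. Layer 102 (z = 25.5): the sphere does not reach this height (|z−center|=19.500 > r=6); the cube at (-1, 8.5) does not reach this height (z outside [-0.5, 20.5]); the cube at (11, 2) does not reach this height (z outside [-0.5, 9]); the cube at (8, -1) is absent (z outside [4, 12]); Taking the first minus the rest: the first operand is absent here, so nothing remains; the cylinder at (3.5, 10): section is a regular 32-gon, circumradius r=5.5 (perimeter = 2·32·5.500·sin(180°/32) = 34.50 mm); Merging all regions: only the r=5.5 cylinder at (3.5, 10) is present, so the union is just that shape — boundary = 34.50 mm. So its perimeter = 34.50 mm. Layer 28 is larger (37.11 vs 34.50 mm).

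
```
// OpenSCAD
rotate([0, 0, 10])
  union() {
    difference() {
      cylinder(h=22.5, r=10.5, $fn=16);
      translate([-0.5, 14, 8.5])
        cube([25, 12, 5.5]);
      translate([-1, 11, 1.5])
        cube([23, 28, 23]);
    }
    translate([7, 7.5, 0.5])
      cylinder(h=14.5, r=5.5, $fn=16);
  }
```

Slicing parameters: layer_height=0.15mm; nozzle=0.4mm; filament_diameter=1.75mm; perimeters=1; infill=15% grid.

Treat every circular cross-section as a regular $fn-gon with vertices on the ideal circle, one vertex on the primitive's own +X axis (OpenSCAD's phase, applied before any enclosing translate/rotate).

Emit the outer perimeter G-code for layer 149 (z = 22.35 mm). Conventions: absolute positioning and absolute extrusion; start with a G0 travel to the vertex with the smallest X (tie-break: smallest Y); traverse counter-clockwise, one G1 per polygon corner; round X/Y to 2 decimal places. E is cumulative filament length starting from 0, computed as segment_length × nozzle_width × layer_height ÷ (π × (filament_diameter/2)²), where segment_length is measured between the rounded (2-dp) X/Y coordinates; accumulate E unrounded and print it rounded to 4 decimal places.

G0 X-10.34 Y-1.82 Z22.35
G1 X-8.86 Y-5.64 E0.1022
G1 X-6.02 Y-8.60 E0.2045
G1 X-2.27 Y-10.25 E0.3067
G1 X1.82 Y-10.34 E0.4088
G1 X5.64 Y-8.86 E0.5110
G1 X8.60 Y-6.02 E0.6133
G1 X10.25 Y-2.27 E0.7155
G1 X10.34 Y1.82 E0.8175
G1 X8.86 Y5.64 E0.9197
G1 X6.02 Y8.60 E1.0221
G1 X2.27 Y10.25 E1.1243
G1 X-1.82 Y10.34 E1.2263
G1 X-5.64 Y8.86 E1.3285
G1 X-8.60 Y6.02 E1.4308
G1 X-10.25 Y2.27 E1.5330
G1 X-10.34 Y-1.82 E1.6351

At z = 22.35 mm: the cylinder: section is a regular 16-gon, circumradius r=10.5; the cube at (-0.5, 14) is absent (z outside [8.5, 14]); the cube at (-1, 11) (footprint 23×28) is included at this height; Subtracting the remaining from the first: starting from the r=10.5 cylinder, the 23×28 cube at (-1, 11) misses the remaining region (no effect) — 1 connected region; the cylinder at (7, 7.5) does not reach this height (z outside [0.5, 15]); Taking the union: only that combined region is present, so the union is just that shape — 1 connected region; (rotated 10° about Z; rotation is an isometry so areas/perimeters/island counts are preserved). The outline is a single polygon with 16 vertices. Extrusion per mm of travel: 0.4 × 0.15 / (π × 0.875²) = 0.024945. Accumulating E over each segment gives final E = 1.6351.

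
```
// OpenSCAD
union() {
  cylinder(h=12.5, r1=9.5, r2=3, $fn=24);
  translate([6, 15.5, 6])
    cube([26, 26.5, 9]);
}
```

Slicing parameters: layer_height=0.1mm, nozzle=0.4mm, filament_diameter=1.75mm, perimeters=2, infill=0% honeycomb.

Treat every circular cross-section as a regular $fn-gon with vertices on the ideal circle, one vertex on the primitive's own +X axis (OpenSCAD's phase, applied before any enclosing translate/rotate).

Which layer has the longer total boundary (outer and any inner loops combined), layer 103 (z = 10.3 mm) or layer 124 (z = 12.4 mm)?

layer 103 (z = 10.3 mm)

Layer 103 (z = 10.3): the cone: at t=0.824 of its height the radius interpolates to r₁+(r₂−r₁)t = 4.144, giving a regular 24-gon of that circumradius (perimeter = 2·24·4.144·sin(180°/24) = 25.96 mm); the cube at (6, 15.5) (footprint 26×26.5) is included at this height (perimeter 105.00 mm); Taking the union: the 2 present regions are separate (no shared area or edge), so areas and boundary lengths simply add and each stays a separate island — boundary = 130.96 mm. So its perimeter = 130.96 mm. Layer 124 (z = 12.4): the cone (r1=9.5→r2=3) has section circumradius 3.052 here — a regular 24-gon (perimeter = 2·24·3.052·sin(180°/24) = 19.12 mm); the cube at (6, 15.5) (footprint 26×26.5) is included at this height (perimeter 105.00 mm); Combining (union): the 2 present regions are separate (no shared area or edge), so areas and boundary lengths simply add and each stays a separate island — boundary = 124.12 mm. So its perimeter = 124.12 mm. Layer 103 is larger (130.96 vs 124.12 mm).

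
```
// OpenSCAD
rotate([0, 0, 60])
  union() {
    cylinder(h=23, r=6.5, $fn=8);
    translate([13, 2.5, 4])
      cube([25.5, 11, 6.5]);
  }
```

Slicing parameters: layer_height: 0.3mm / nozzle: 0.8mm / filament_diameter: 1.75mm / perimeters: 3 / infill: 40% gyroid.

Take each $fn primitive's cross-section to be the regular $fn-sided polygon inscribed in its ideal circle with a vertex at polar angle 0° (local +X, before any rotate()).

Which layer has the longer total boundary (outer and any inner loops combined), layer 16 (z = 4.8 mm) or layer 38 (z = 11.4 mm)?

layer 16 (z = 4.8 mm)

Layer 16 (z = 4.8): the r=6.5 cylinder gives a regular 8-gon of circumradius 6.5 (constant along its height) (perimeter = 2·8·6.500·sin(180°/8) = 39.80 mm); the cube at (13, 2.5) is present — its section is the full 25.5×11 rectangle (perimeter 73.00 mm); Taking the union: the 2 present regions are separate (no shared area or edge), so areas and boundary lengths simply add and each stays a separate island — boundary = 112.80 mm; (rotated 60° about Z; rotation is an isometry so areas/perimeters/island counts are preserved). So its perimeter = 112.80 mm. Layer 38 (z = 11.4): the r=6.5 cylinder contributes a regular 8-gon of circumradius 6.5 (perimeter = 2·8·6.500·sin(180°/8) = 39.80 mm); the cube at (13, 2.5) is absent (z outside [4, 10.5]); Merging all regions: only the r=6.5 cylinder is present, so the union is just that shape — boundary = 39.80 mm; (rotated 60° about Z; rotation is an isometry so areas/perimeters/island counts are preserved). So its perimeter = 39.80 mm. Layer 16 is larger (112.80 vs 39.80 mm).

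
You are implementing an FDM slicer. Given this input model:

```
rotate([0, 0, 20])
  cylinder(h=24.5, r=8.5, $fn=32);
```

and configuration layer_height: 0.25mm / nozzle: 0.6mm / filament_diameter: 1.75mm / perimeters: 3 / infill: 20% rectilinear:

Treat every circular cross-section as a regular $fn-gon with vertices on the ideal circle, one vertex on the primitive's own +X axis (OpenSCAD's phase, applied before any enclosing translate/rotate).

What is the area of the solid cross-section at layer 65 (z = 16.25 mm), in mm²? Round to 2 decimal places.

At z = 16.25 mm: the cylinder: section is a regular 32-gon, circumradius r=8.5 (area = (32/2)·8.500²·sin(360°/32) = 225.52 mm²); (rotated 20° about Z; rotation is an isometry so areas/perimeters/island counts are preserved). Overall, the cross-section is a single solid region. Net area = 225.52 mm².

225.52 mm²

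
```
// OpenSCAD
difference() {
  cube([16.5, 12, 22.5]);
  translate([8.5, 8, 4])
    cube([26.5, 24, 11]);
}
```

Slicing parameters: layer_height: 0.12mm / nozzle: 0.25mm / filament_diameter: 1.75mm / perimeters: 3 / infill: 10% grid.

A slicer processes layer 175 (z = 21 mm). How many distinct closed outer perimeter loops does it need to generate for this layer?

1

At z = 21 mm: the cube (footprint 16.5×12) is included at this height; the cube at (8.5, 8) is absent (z outside [4, 15]); Taking the first minus the rest: none of the subtracted shapes is present at this height, so the 16.5×12 cube is unchanged — 1 connected region. The result has 1 disconnected region.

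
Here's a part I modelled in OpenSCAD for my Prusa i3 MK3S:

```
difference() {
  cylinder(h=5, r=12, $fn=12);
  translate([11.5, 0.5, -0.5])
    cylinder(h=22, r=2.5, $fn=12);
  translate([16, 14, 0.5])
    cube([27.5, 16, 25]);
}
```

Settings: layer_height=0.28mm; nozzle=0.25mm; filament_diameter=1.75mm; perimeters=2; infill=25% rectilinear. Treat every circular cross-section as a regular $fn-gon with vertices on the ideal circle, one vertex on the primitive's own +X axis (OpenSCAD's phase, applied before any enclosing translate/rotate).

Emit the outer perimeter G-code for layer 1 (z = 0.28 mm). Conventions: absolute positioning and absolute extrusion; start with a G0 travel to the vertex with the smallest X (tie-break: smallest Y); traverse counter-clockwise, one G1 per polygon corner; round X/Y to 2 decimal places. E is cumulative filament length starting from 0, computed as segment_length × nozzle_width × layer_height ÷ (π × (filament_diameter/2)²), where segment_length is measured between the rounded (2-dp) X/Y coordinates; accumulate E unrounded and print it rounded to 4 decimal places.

G0 X-12.00 Y0.00 Z0.28
G1 X-10.39 Y-6.00 E0.1808
G1 X-6.00 Y-10.39 E0.3615
G1 X0.00 Y-12.00 E0.5423
G1 X6.00 Y-10.39 E0.7231
G1 X10.39 Y-6.00 E0.9037
G1 X11.47 Y-1.99 E1.0246
G1 X10.25 Y-1.67 E1.0613
G1 X9.33 Y-0.75 E1.0992
G1 X9.00 Y0.50 E1.1368
G1 X9.33 Y1.75 E1.1744
G1 X10.25 Y2.67 E1.2123
G1 X11.22 Y2.92 E1.2414
G1 X10.39 Y6.00 E1.3343
G1 X6.00 Y10.39 E1.5150
G1 X0.00 Y12.00 E1.6957
G1 X-6.00 Y10.39 E1.8765
G1 X-10.39 Y6.00 E2.0572
G1 X-12.00 Y0.00 E2.2380

At z = 0.28 mm: the r=12 cylinder contributes a regular 12-gon of circumradius 12; the r=2.5 cylinder at (11.5, 0.5) gives a regular 12-gon of circumradius 2.5 (constant along its height); the cube at (16, 14) is absent (z outside [0.5, 25.5]); Subtracting the remaining from the first: starting from the r=12 cylinder, the r=2.5 cylinder at (11.5, 0.5) partially overlaps it — only the 10.15 mm² overlap (of its 18.75 mm²) is removed, clipping the outline — 1 connected region. The outline is a single polygon with 18 vertices. Extrusion per mm of travel: 0.25 × 0.28 / (π × 0.875²) = 0.029103. Accumulating E over each segment gives final E = 2.2380.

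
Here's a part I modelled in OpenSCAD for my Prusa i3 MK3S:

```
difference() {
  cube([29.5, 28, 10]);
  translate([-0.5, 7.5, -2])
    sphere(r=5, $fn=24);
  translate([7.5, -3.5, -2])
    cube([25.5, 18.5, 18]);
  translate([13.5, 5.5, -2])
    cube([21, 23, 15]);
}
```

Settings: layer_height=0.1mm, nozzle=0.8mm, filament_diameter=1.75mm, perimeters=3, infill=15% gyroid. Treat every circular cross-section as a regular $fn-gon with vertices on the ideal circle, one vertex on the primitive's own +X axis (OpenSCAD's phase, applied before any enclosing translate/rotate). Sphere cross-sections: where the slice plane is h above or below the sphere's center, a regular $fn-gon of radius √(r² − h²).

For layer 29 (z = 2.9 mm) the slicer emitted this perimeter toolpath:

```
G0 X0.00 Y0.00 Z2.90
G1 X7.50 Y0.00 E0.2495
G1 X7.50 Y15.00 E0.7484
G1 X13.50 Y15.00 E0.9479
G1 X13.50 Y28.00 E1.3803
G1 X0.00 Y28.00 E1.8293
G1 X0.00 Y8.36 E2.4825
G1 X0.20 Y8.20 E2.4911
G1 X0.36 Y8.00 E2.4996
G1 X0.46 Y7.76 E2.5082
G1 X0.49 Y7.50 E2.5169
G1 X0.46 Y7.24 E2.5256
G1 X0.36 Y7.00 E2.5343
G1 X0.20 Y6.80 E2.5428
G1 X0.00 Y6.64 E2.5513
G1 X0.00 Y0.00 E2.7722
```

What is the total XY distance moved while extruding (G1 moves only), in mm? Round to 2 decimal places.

83.35 mm

Sum the Euclidean lengths of each G1 segment: total = 83.35 mm.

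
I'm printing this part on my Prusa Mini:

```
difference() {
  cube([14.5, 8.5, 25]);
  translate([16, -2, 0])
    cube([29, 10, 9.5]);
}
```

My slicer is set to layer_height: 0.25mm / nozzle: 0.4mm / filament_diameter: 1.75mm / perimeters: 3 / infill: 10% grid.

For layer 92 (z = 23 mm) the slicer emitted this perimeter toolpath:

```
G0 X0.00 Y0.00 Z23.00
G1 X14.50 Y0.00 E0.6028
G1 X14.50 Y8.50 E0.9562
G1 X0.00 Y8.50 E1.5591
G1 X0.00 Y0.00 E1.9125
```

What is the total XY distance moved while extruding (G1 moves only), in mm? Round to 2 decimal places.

Sum the Euclidean lengths of each G1 segment: total = 46.00 mm.

46.00 mm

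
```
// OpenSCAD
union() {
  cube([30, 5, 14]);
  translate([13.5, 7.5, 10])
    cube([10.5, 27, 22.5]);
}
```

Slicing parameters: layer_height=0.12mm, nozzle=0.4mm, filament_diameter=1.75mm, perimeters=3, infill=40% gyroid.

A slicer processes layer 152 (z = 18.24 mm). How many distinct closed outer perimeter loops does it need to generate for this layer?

At z = 18.24 mm: the cube does not reach this height (z outside [0, 14]); the cube at (13.5, 7.5) (footprint 10.5×27) is included at this height; Merging all regions: only the 10.5×27 cube at (13.5, 7.5) is present, so the union is just that shape — 1 connected region. The result has 1 disconnected region.

1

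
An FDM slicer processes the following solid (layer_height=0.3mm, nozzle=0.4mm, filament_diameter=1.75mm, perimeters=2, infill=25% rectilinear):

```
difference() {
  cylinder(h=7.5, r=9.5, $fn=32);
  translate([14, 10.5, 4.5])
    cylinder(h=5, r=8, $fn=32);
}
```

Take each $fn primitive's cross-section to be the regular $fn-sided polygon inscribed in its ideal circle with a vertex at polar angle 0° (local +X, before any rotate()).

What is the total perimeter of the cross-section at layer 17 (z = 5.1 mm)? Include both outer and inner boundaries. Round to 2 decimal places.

59.59 mm

At z = 5.1 mm: the r=9.5 cylinder contributes a regular 32-gon of circumradius 9.5 (perimeter = 2·32·9.500·sin(180°/32) = 59.59 mm); the r=8 cylinder at (14, 10.5) gives a regular 32-gon of circumradius 8 (constant along its height) (perimeter = 2·32·8.000·sin(180°/32) = 50.18 mm); Subtracting the remaining from the first: starting from the r=9.5 cylinder, the r=8 cylinder at (14, 10.5) misses the remaining region (no effect) — boundary = 59.59 mm. Overall, the cross-section is a single solid region. Total boundary length (outer) = 59.59 mm.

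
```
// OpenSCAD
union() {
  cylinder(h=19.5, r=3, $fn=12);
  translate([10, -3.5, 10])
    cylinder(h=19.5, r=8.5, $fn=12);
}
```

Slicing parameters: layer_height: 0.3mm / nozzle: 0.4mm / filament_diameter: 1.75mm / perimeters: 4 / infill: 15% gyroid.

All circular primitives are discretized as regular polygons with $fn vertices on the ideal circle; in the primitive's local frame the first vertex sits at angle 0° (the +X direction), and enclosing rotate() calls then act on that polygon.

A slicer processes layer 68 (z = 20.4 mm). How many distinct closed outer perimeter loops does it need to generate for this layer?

1

At z = 20.4 mm: the cylinder does not reach this height (z outside [0, 19.5]); the cylinder at (10, -3.5): section is a regular 12-gon, circumradius r=8.5; Combining (union): only the r=8.5 cylinder at (10, -3.5) is present, so the union is just that shape — 1 connected region. The result has 1 disconnected region.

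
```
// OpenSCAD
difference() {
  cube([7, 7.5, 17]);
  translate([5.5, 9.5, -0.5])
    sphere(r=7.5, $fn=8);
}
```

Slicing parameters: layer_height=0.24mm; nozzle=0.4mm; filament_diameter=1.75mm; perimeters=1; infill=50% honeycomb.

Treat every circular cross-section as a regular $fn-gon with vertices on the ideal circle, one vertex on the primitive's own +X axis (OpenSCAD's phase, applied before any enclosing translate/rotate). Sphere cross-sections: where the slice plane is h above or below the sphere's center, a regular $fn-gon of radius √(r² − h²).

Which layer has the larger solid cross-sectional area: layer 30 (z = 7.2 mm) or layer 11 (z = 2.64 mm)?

layer 30 (z = 7.2 mm)

Layer 30 (z = 7.2): the cube is present — its section is the full 7×7.5 rectangle (area 52.50 mm²); the sphere at (5.5, 9.5) is absent (|z−center|=7.700 > r=7.5); Taking the first minus the rest: none of the subtracted shapes is present at this height, so the 7×7.5 cube is unchanged — area = 52.50 mm². So its area = 52.50 mm². Layer 11 (z = 2.64): the cube (footprint 7×7.5) is included at this height (area 52.50 mm²); the sphere at (5.5, 9.5): section is a regular 8-gon, circumradius = √(r²−h²) = √(7.5²−3.14²) = 6.811 (area = (8/2)·6.811²·sin(360°/8) = 131.21 mm²); Subtracting the remaining from the first: starting from the 7×7.5 cube (52.50 mm²), the r=7.5 sphere at (5.5, 9.5) partially overlaps it — only the 26.48 mm² overlap (of its 131.21 mm²) is removed, clipping the outline — area = 26.02 mm². So its area = 26.02 mm². Layer 30 is larger (52.50 vs 26.02 mm²).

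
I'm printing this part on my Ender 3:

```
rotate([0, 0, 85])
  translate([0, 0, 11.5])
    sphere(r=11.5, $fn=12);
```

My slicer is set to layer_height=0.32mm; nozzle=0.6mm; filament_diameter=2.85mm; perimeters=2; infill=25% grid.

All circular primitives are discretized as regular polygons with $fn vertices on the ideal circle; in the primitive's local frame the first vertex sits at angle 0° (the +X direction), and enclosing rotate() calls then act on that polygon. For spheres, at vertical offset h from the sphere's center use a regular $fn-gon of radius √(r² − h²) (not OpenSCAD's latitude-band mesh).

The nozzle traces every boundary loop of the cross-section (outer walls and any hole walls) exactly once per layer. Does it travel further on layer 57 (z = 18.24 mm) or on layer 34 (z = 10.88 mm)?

Layer 57 (z = 18.24): the r=11.5 sphere contributes a regular 12-gon of circumradius √(11.5²−6.74²) = 9.318 (perimeter = 2·12·9.318·sin(180°/12) = 57.88 mm); (whole slice rotated 85° about Z — lengths, areas and connectivity unchanged). So its perimeter = 57.88 mm. Layer 34 (z = 10.88): the r=11.5 sphere slices to a regular 12-gon of circumradius 11.483 (√(r²−h²) with h=0.62 from center) (perimeter = 2·12·11.483·sin(180°/12) = 71.33 mm); (rotated 85° about Z; rotation is an isometry so areas/perimeters/island counts are preserved). So its perimeter = 71.33 mm. Layer 34 is larger (71.33 vs 57.88 mm).

layer 34 (z = 10.88 mm)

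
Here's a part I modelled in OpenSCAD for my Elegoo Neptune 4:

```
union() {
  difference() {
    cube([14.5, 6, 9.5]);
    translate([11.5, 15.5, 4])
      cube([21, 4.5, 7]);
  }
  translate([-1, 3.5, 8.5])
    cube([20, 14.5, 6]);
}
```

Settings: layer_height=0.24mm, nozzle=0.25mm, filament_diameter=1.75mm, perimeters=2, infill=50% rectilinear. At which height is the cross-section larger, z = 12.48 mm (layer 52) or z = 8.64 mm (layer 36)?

layer 36 (z = 8.64 mm)

Layer 52 (z = 12.48): the cube does not reach this height (z outside [0, 9.5]); the cube at (11.5, 15.5) does not reach this height (z outside [4, 11]); Taking the first minus the rest: the first operand is absent here, so nothing remains; the 20×14.5 cube at (-1, 3.5) contributes its full rectangle (area 290.00 mm²); Combining (union): only the 20×14.5 cube at (-1, 3.5) is present, so the union is just that shape — area = 290.00 mm². So its area = 290.00 mm². Layer 36 (z = 8.64): the 14.5×6 cube contributes its full rectangle (area 87.00 mm²); the 21×4.5 cube at (11.5, 15.5) contributes its full rectangle (area 94.50 mm²); Subtracting the remaining from the first: starting from the 14.5×6 cube (87.00 mm²), the 21×4.5 cube at (11.5, 15.5) misses the remaining region (no effect) — area = 87.00 mm²; the cube at (-1, 3.5) is present — its section is the full 20×14.5 rectangle (area 290.00 mm²); Merging all regions: the regions partially overlap — summed areas 377.00 mm² minus the doubly-counted overlap 36.25 mm² gives 340.75 mm² — area = 340.75 mm². So its area = 340.75 mm². Layer 36 is larger (340.75 vs 290.00 mm²).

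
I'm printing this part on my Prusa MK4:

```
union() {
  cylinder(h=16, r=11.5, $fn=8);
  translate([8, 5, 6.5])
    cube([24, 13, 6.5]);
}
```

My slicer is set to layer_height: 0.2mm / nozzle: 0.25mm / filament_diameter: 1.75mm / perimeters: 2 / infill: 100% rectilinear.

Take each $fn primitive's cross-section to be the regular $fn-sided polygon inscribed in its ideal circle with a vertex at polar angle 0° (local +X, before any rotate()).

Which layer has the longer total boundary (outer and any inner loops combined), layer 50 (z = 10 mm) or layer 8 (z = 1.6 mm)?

Layer 50 (z = 10): the cylinder: section is a regular 8-gon, circumradius r=11.5 (perimeter = 2·8·11.500·sin(180°/8) = 70.41 mm); the cube at (8, 5) (footprint 24×13) is included at this height (perimeter 74.00 mm); Taking the union: the regions partially overlap (shared area 2.45 mm²), so the edge portions inside another operand are dropped and the merged outline is re-measured after clipping — boundary = 136.27 mm. So its perimeter = 136.27 mm. Layer 8 (z = 1.6): the cylinder: section is a regular 8-gon, circumradius r=11.5 (perimeter = 2·8·11.500·sin(180°/8) = 70.41 mm); the cube at (8, 5) is not intersected at this z (z outside [6.5, 13]); Merging all regions: only the r=11.5 cylinder is present, so the union is just that shape — boundary = 70.41 mm. So its perimeter = 70.41 mm. Layer 50 is larger (136.27 vs 70.41 mm).

layer 50 (z = 10 mm)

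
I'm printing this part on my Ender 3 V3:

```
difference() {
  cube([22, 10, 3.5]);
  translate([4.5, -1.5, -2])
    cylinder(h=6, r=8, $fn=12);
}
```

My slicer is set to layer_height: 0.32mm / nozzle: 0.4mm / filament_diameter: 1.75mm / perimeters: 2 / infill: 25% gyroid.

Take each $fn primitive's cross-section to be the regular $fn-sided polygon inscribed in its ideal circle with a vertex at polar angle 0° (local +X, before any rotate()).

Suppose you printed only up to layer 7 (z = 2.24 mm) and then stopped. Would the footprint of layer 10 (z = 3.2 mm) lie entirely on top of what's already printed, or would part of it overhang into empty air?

entirely on top

Compare the two slices. At z = 2.24: the cube is present — its section is the full 22×10 rectangle (area 220.00 mm²); the cylinder at (4.5, -1.5): section is a regular 12-gon, circumradius r=8 (area = (12/2)·8.000²·sin(360°/12) = 192.00 mm²); Taking the first minus the rest: starting from the 22×10 cube (220.00 mm²), the r=8 cylinder at (4.5, -1.5) partially overlaps it — only the 62.75 mm² overlap (of its 192.00 mm²) is removed, clipping the outline — area = 157.25 mm². At z = 3.2: the 22×10 cube contributes its full rectangle (area 220.00 mm²); the r=8 cylinder at (4.5, -1.5) contributes a regular 12-gon of circumradius 8 (area = (12/2)·8.000²·sin(360°/12) = 192.00 mm²); Subtracting the remaining from the first: starting from the 22×10 cube (220.00 mm²), the r=8 cylinder at (4.5, -1.5) partially overlaps it — only the 62.75 mm² overlap (of its 192.00 mm²) is removed, clipping the outline — area = 157.25 mm². Checking containment: the cross-section at z = 3.2 is a subset of the cross-section at z = 2.24.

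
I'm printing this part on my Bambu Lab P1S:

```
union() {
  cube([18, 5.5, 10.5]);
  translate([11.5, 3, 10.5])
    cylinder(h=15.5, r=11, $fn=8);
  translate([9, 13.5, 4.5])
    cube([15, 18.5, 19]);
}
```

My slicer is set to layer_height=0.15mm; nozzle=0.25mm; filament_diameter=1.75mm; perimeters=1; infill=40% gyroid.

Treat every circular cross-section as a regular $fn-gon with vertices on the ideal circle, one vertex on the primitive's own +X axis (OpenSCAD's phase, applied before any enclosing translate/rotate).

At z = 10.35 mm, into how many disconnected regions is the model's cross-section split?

At z = 10.35 mm: the 18×5.5 cube contributes its full rectangle; the cylinder at (11.5, 3) is not intersected at this z (z outside [10.5, 26]); the 15×18.5 cube at (9, 13.5) contributes its full rectangle; Taking the union: the 2 present regions are separate (no shared area or edge), so areas and boundary lengths simply add and each stays a separate island — 2 connected regions. The result has 2 disconnected regions.

2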